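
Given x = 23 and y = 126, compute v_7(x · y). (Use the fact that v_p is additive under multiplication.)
v_7(2898) = 1

v_p(x) = 0 (factor: 23 = 7^0 · 23); v_p(y) = 1 (factor: 126 = 7^1 · 18). Additivity: v_p(xy) = v_p(x) + v_p(y) = 0 + 1 = 1. (Direct check: xy = 2898 = 7^1 · (414).)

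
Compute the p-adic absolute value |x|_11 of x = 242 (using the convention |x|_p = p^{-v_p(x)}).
|242|_11 = 1/121

Step 1 — compute v_11(x) by factoring powers of 11 out of the numerator and denominator: v_11(242) = 2. Step 2 — apply |x|_p = p^{-v_p(x)} = 11^{-2} = 1/121.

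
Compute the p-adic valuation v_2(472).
v_2(472) = 3

v_2(n) is the largest exponent k such that 2^k divides n. Factor out: 472 = 2^3 · 59. (Sign doesn't affect v_p.) So v_2(472) = 3.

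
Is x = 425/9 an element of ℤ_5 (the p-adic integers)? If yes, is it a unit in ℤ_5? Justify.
x ∈ ℤ_5 but not a unit; v_5(x) = 2 > 0

ℤ_5 = {x ∈ ℚ_5 : v_5(x) ≥ 0} and ℤ_5^× = {x ∈ ℤ_5 : v_5(x) = 0}. Here v_5(425/9) = v_5(num) − v_5(den) = 2; compare against these criteria.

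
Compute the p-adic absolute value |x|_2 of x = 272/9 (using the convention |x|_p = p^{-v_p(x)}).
|272/9|_2 = 1/16

Step 1 — compute v_2(x) by factoring powers of 2 out of the numerator and denominator: v_2(272/9) = 4. Step 2 — apply |x|_p = p^{-v_p(x)} = 2^{-4} = 1/16.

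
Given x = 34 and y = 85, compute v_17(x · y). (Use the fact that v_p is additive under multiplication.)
v_17(2890) = 2

v_p(x) = 1 (factor: 34 = 17^1 · 2); v_p(y) = 1 (factor: 85 = 17^1 · 5). Additivity: v_p(xy) = v_p(x) + v_p(y) = 1 + 1 = 2. (Direct check: xy = 2890 = 17^2 · (10).)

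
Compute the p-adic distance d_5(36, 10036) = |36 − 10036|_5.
d_5(36, 10036) = 1/625

Step 1 — x − y = 36 − 10036 = -10000. Step 2 — v_5(-10000) = 4 (factor: -10000 = −(5^4 · 16); the sign does not affect v_p). Step 3 — |x − y|_5 = 5^{-4} = 1/625.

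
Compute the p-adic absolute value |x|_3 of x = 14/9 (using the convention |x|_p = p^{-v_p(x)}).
|14/9|_3 = 9

Step 1 — compute v_3(x) by factoring powers of 3 out of the numerator and denominator: v_3(14/9) = -2. Step 2 — apply |x|_p = p^{-v_p(x)} = 3^{2} = 9.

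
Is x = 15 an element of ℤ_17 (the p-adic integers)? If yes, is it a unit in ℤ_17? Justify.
x ∈ ℤ_17^× (unit); v_17(x) = 0

ℤ_17 = {x ∈ ℚ_17 : v_17(x) ≥ 0} and ℤ_17^× = {x ∈ ℤ_17 : v_17(x) = 0}. Here v_17(15) = v_17(num) − v_17(den) = 0; compare against these criteria.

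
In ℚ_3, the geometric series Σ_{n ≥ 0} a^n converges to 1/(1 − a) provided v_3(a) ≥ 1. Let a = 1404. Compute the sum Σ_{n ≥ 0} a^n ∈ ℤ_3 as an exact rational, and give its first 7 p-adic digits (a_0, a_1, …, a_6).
Σ a^n = 1/(1 − a) = -1/1403;  first 7 digits = (1, 0, 0, 1, 2, 2, 2)

v_3(a) = 3 ≥ 1, so the series converges in ℤ_3 to 1/(1 − a) = 1/(1 − 1404) = -1/1403. Expand this rational in ℤ_3: compute digits iteratively via d_i = x_i mod 3, x_{i+1} = (x_i − d_i)/3. The first 7 digits are (1, 0, 0, 1, 2, 2, 2).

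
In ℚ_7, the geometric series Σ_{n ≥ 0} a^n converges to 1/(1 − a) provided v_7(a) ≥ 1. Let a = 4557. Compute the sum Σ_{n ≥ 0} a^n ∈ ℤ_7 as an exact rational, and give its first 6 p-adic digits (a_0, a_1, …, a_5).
Σ a^n = 1/(1 − a) = -1/4556;  first 6 digits = (1, 0, 2, 6, 5, 3)

v_7(a) = 2 ≥ 1, so the series converges in ℤ_7 to 1/(1 − a) = 1/(1 − 4557) = -1/4556. Expand this rational in ℤ_7: compute digits iteratively via d_i = x_i mod 7, x_{i+1} = (x_i − d_i)/7. The first 6 digits are (1, 0, 2, 6, 5, 3).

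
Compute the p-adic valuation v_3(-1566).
v_3(-1566) = 3

v_3(n) is the largest exponent k such that 3^k divides n. Factor out: -1566 = -3^3 · 58. (Sign doesn't affect v_p.) So v_3(-1566) = 3.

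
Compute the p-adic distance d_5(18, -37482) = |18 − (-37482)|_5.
d_5(18, -37482) = 1/3125

Step 1 — x − y = 18 − (-37482) = 37500. Step 2 — v_5(37500) = 5 (factor: 37500 = (5^5 · 12); the sign does not affect v_p). Step 3 — |x − y|_5 = 5^{-5} = 1/3125.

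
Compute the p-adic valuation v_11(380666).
v_11(380666) = 4

v_11(n) is the largest exponent k such that 11^k divides n. Factor out: 380666 = 11^4 · 26. (Sign doesn't affect v_p.) So v_11(380666) = 4.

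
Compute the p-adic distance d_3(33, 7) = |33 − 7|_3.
d_3(33, 7) = 1

Step 1 — x − y = 33 − 7 = 26. Step 2 — v_3(26) = 0 (factor: 26 = (3^0 · 26); the sign does not affect v_p). Step 3 — |x − y|_3 = 3^{0} = 1.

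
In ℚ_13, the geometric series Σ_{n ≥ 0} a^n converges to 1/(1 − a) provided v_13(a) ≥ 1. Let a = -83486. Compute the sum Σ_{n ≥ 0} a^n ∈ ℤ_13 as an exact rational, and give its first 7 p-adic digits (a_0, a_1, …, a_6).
Σ a^n = 1/(1 − a) = 1/83487;  first 7 digits = (1, 0, 0, 1, 10, 12, 0)

v_13(a) = 3 ≥ 1, so the series converges in ℤ_13 to 1/(1 − a) = 1/(1 − (-83486)) = 1/83487. Expand this rational in ℤ_13: compute digits iteratively via d_i = x_i mod 13, x_{i+1} = (x_i − d_i)/13. The first 7 digits are (1, 0, 0, 1, 10, 12, 0).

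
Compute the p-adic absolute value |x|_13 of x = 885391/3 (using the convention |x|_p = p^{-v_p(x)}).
|885391/3|_13 = 1/28561

Step 1 — compute v_13(x) by factoring powers of 13 out of the numerator and denominator: v_13(885391/3) = 4. Step 2 — apply |x|_p = p^{-v_p(x)} = 13^{-4} = 1/28561.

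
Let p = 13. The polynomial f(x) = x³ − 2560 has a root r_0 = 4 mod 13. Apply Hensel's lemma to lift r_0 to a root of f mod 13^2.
r_1 = 56 (mod 169)

Hensel: r_{i+1} = r_i − f(r_i)/f′(r_i) mod 13^{i+2}, where f′(x) = 3x². Iterate:
  r_0 = 4 (mod 13)
  r_1 = 56 (mod 169)
Final: r = 56 with f(r) ≡ 0 mod 13^2.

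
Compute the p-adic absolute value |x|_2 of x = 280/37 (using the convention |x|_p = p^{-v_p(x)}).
|280/37|_2 = 1/8

Step 1 — compute v_2(x) by factoring powers of 2 out of the numerator and denominator: v_2(280/37) = 3. Step 2 — apply |x|_p = p^{-v_p(x)} = 2^{-3} = 1/8.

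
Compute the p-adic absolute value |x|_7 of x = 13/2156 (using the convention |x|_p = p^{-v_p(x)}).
|13/2156|_7 = 49

Step 1 — compute v_7(x) by factoring powers of 7 out of the numerator and denominator: v_7(13/2156) = -2. Step 2 — apply |x|_p = p^{-v_p(x)} = 7^{2} = 49.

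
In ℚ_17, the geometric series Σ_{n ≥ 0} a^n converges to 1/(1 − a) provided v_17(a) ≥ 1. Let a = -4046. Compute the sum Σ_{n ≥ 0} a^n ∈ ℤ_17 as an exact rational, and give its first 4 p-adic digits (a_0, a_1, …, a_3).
Σ a^n = 1/(1 − a) = 1/4047;  first 4 digits = (1, 0, 3, 16)

v_17(a) = 2 ≥ 1, so the series converges in ℤ_17 to 1/(1 − a) = 1/(1 − (-4046)) = 1/4047. Expand this rational in ℤ_17: compute digits iteratively via d_i = x_i mod 17, x_{i+1} = (x_i − d_i)/17. The first 4 digits are (1, 0, 3, 16).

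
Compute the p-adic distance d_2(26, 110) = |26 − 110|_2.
d_2(26, 110) = 1/4

Step 1 — x − y = 26 − 110 = -84. Step 2 — v_2(-84) = 2 (factor: -84 = −(2^2 · 21); the sign does not affect v_p). Step 3 — |x − y|_2 = 2^{-2} = 1/4.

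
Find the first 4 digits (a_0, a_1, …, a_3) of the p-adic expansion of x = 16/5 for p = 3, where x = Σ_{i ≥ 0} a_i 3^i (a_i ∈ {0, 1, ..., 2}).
(a_0, …, a_3) = (2, 1, 1, 2)

v_3(16/5) = 0 (numerator and denominator both coprime to 3), so x ∈ ℤ_3^×. Compute digits iteratively via a_i = x_i mod 3, x_{i+1} = (x_i − a_i)/3, with x_0 = x:
  x_0 = 16/5;  a_0 = 2;  x_1 = (x_0 − 2)/3 = 2/5
  x_1 = 2/5;  a_1 = 1;  x_2 = (x_1 − 1)/3 = -1/5
  x_2 = -1/5;  a_2 = 1;  x_3 = (x_2 − 1)/3 = -2/5
  x_3 = -2/5;  a_3 = 2;  x_4 = (x_3 − 2)/3 = -4/5
Digits: (2, 1, 1, 2).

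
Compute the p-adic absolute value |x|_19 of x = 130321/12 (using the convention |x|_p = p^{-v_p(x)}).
|130321/12|_19 = 1/130321

Step 1 — compute v_19(x) by factoring powers of 19 out of the numerator and denominator: v_19(130321/12) = 4. Step 2 — apply |x|_p = p^{-v_p(x)} = 19^{-4} = 1/130321.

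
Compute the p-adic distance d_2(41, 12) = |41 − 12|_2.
d_2(41, 12) = 1

Step 1 — x − y = 41 − 12 = 29. Step 2 — v_2(29) = 0 (factor: 29 = (2^0 · 29); the sign does not affect v_p). Step 3 — |x − y|_2 = 2^{0} = 1.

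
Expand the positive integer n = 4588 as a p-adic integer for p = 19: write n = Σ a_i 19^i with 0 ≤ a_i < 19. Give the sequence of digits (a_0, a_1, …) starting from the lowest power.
(a_0, a_1, …) = (9, 13, 12)

Repeated division by 19 gives the digits low-to-high: 4588 = 9 + 13·19^1 + 12·19^2. Digit sequence: (9, 13, 12).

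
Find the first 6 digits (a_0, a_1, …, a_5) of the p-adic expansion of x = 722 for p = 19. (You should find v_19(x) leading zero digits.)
(a_0, …, a_5) = (0, 0, 2, 0, 0, 0)

v_19(722) = 2, so a_0 = ... = a_1 = 0. Factor out: x = 19^2 · u with u = 2 a unit in ℤ_19. Expand u iteratively via a_{v+i} = u_i mod 19, u_{i+1} = (u_i − a_{v+i})/19:
  u_0 = 2;  a_2 = 2;  u_1 = (u_0 − 2)/19 = 0
  u_1 = 0;  a_3 = 0;  u_2 = (u_1 − 0)/19 = 0
  u_2 = 0;  a_4 = 0;  u_3 = (u_2 − 0)/19 = 0
  u_3 = 0;  a_5 = 0;  u_4 = (u_3 − 0)/19 = 0
Digits: (0, 0, 2, 0, 0, 0).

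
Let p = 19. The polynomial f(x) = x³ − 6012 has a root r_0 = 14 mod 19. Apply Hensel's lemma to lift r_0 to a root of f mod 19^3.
r_2 = 717 (mod 6859)

Hensel: r_{i+1} = r_i − f(r_i)/f′(r_i) mod 19^{i+2}, where f′(x) = 3x². Iterate:
  r_0 = 14 (mod 19)
  r_1 = 356 (mod 361)
  r_2 = 717 (mod 6859)
Final: r = 717 with f(r) ≡ 0 mod 19^3.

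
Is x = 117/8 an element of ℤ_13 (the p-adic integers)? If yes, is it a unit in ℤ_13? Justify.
x ∈ ℤ_13 but not a unit; v_13(x) = 1 > 0

ℤ_13 = {x ∈ ℚ_13 : v_13(x) ≥ 0} and ℤ_13^× = {x ∈ ℤ_13 : v_13(x) = 0}. Here v_13(117/8) = v_13(num) − v_13(den) = 1; compare against these criteria.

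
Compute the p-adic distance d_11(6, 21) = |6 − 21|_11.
d_11(6, 21) = 1

Step 1 — x − y = 6 − 21 = -15. Step 2 — v_11(-15) = 0 (factor: -15 = −(11^0 · 15); the sign does not affect v_p). Step 3 — |x − y|_11 = 11^{0} = 1.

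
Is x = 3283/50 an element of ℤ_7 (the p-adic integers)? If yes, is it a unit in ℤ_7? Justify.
x ∈ ℤ_7 but not a unit; v_7(x) = 2 > 0

ℤ_7 = {x ∈ ℚ_7 : v_7(x) ≥ 0} and ℤ_7^× = {x ∈ ℤ_7 : v_7(x) = 0}. Here v_7(3283/50) = v_7(num) − v_7(den) = 2; compare against these criteria.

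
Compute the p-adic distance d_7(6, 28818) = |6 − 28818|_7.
d_7(6, 28818) = 1/2401

Step 1 — x − y = 6 − 28818 = -28812. Step 2 — v_7(-28812) = 4 (factor: -28812 = −(7^4 · 12); the sign does not affect v_p). Step 3 — |x − y|_7 = 7^{-4} = 1/2401.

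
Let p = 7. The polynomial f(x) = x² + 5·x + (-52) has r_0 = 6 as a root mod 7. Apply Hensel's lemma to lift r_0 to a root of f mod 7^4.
r_3 = 181 (mod 2401)

Hensel: r_{i+1} = r_i − f(r_i)·(f′(r_i))^{-1} mod 7^{i+2}, f′(x) = 2x + 5. Iterate:
  r_0 = 6 (mod 7)
  r_1 = 34 (mod 49)
  r_2 = 181 (mod 343)
  r_3 = 181 (mod 2401)
Final: r = 181 satisfies f(r) ≡ 0 mod 7^4.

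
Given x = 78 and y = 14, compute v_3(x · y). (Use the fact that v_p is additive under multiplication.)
v_3(1092) = 1

v_p(x) = 1 (factor: 78 = 3^1 · 26); v_p(y) = 0 (factor: 14 = 3^0 · 14). Additivity: v_p(xy) = v_p(x) + v_p(y) = 1 + 0 = 1. (Direct check: xy = 1092 = 3^1 · (364).)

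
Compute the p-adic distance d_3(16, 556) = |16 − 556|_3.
d_3(16, 556) = 1/27

Step 1 — x − y = 16 − 556 = -540. Step 2 — v_3(-540) = 3 (factor: -540 = −(3^3 · 20); the sign does not affect v_p). Step 3 — |x − y|_3 = 3^{-3} = 1/27.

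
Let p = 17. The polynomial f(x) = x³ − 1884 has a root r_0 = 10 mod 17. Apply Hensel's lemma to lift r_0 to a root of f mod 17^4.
r_3 = 3716 (mod 83521)

Hensel: r_{i+1} = r_i − f(r_i)/f′(r_i) mod 17^{i+2}, where f′(x) = 3x². Iterate:
  r_0 = 10 (mod 17)
  r_1 = 248 (mod 289)
  r_2 = 3716 (mod 4913)
  r_3 = 3716 (mod 83521)
Final: r = 3716 with f(r) ≡ 0 mod 17^4.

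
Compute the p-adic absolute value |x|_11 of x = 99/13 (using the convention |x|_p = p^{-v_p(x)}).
|99/13|_11 = 1/11

Step 1 — compute v_11(x) by factoring powers of 11 out of the numerator and denominator: v_11(99/13) = 1. Step 2 — apply |x|_p = p^{-v_p(x)} = 11^{-1} = 1/11.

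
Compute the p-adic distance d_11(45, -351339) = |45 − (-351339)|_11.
d_11(45, -351339) = 1/14641

Step 1 — x − y = 45 − (-351339) = 351384. Step 2 — v_11(351384) = 4 (factor: 351384 = (11^4 · 24); the sign does not affect v_p). Step 3 — |x − y|_11 = 11^{-4} = 1/14641.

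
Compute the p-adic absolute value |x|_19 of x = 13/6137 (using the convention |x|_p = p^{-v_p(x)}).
|13/6137|_19 = 361

Step 1 — compute v_19(x) by factoring powers of 19 out of the numerator and denominator: v_19(13/6137) = -2. Step 2 — apply |x|_p = p^{-v_p(x)} = 19^{2} = 361.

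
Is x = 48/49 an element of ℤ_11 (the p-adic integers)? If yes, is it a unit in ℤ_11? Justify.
x ∈ ℤ_11^× (unit); v_11(x) = 0

ℤ_11 = {x ∈ ℚ_11 : v_11(x) ≥ 0} and ℤ_11^× = {x ∈ ℤ_11 : v_11(x) = 0}. Here v_11(48/49) = v_11(num) − v_11(den) = 0; compare against these criteria.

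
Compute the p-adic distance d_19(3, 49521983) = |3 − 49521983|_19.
d_19(3, 49521983) = 1/2476099

Step 1 — x − y = 3 − 49521983 = -49521980. Step 2 — v_19(-49521980) = 5 (factor: -49521980 = −(19^5 · 20); the sign does not affect v_p). Step 3 — |x − y|_19 = 19^{-5} = 1/2476099.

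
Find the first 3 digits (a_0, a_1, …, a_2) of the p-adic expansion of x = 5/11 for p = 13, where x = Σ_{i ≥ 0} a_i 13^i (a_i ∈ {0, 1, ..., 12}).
(a_0, …, a_2) = (4, 8, 10)

v_13(5/11) = 0 (numerator and denominator both coprime to 13), so x ∈ ℤ_13^×. Compute digits iteratively via a_i = x_i mod 13, x_{i+1} = (x_i − a_i)/13, with x_0 = x:
  x_0 = 5/11;  a_0 = 4;  x_1 = (x_0 − 4)/13 = -3/11
  x_1 = -3/11;  a_1 = 8;  x_2 = (x_1 − 8)/13 = -7/11
  x_2 = -7/11;  a_2 = 10;  x_3 = (x_2 − 10)/13 = -9/11
Digits: (4, 8, 10).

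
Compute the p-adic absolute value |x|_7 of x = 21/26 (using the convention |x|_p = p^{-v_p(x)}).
|21/26|_7 = 1/7

Step 1 — compute v_7(x) by factoring powers of 7 out of the numerator and denominator: v_7(21/26) = 1. Step 2 — apply |x|_p = p^{-v_p(x)} = 7^{-1} = 1/7.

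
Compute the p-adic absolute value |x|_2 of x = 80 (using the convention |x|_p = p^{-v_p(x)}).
|80|_2 = 1/16

Step 1 — compute v_2(x) by factoring powers of 2 out of the numerator and denominator: v_2(80) = 4. Step 2 — apply |x|_p = p^{-v_p(x)} = 2^{-4} = 1/16.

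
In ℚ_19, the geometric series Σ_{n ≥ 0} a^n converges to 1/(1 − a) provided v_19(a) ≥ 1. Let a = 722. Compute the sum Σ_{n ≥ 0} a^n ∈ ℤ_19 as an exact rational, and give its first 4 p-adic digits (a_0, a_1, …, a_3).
Σ a^n = 1/(1 − a) = -1/721;  first 4 digits = (1, 0, 2, 0)

v_19(a) = 2 ≥ 1, so the series converges in ℤ_19 to 1/(1 − a) = 1/(1 − 722) = -1/721. Expand this rational in ℤ_19: compute digits iteratively via d_i = x_i mod 19, x_{i+1} = (x_i − d_i)/19. The first 4 digits are (1, 0, 2, 0).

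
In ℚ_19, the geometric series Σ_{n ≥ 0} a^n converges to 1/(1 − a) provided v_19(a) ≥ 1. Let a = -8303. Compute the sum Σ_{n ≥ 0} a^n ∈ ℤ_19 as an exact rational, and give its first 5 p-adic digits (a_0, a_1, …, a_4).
Σ a^n = 1/(1 − a) = 1/8304;  first 5 digits = (1, 0, 15, 17, 15)

v_19(a) = 2 ≥ 1, so the series converges in ℤ_19 to 1/(1 − a) = 1/(1 − (-8303)) = 1/8304. Expand this rational in ℤ_19: compute digits iteratively via d_i = x_i mod 19, x_{i+1} = (x_i − d_i)/19. The first 5 digits are (1, 0, 15, 17, 15).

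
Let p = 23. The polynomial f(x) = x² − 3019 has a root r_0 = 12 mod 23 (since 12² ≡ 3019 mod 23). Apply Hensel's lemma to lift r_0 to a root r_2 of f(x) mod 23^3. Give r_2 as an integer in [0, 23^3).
r_2 = 5532 (mod 12167)

Hensel's recurrence: r_{i+1} = r_i − f(r_i)·(f′(r_i))^{-1} mod 23^{i+2}, with f′(x) = 2x. Iterate:
  r_0 = 12 (mod 23)
  r_1 = 242 (mod 529)
  r_2 = 5532 (mod 12167)
Final: r_2 = 5532, and one checks f(r_2) ≡ 0 mod 23^3.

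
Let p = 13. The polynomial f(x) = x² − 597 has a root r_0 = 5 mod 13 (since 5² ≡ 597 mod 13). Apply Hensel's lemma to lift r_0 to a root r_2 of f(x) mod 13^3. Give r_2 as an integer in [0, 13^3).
r_2 = 772 (mod 2197)

Hensel's recurrence: r_{i+1} = r_i − f(r_i)·(f′(r_i))^{-1} mod 13^{i+2}, with f′(x) = 2x. Iterate:
  r_0 = 5 (mod 13)
  r_1 = 96 (mod 169)
  r_2 = 772 (mod 2197)
Final: r_2 = 772, and one checks f(r_2) ≡ 0 mod 13^3.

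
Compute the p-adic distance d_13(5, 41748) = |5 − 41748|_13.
d_13(5, 41748) = 1/2197

Step 1 — x − y = 5 − 41748 = -41743. Step 2 — v_13(-41743) = 3 (factor: -41743 = −(13^3 · 19); the sign does not affect v_p). Step 3 — |x − y|_13 = 13^{-3} = 1/2197.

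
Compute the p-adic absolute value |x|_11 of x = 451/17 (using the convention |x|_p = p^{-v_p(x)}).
|451/17|_11 = 1/11

Step 1 — compute v_11(x) by factoring powers of 11 out of the numerator and denominator: v_11(451/17) = 1. Step 2 — apply |x|_p = p^{-v_p(x)} = 11^{-1} = 1/11.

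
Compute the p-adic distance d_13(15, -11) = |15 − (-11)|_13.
d_13(15, -11) = 1/13

Step 1 — x − y = 15 − (-11) = 26. Step 2 — v_13(26) = 1 (factor: 26 = (13^1 · 2); the sign does not affect v_p). Step 3 — |x − y|_13 = 13^{-1} = 1/13.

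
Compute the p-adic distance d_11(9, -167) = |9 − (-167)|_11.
d_11(9, -167) = 1/11

Step 1 — x − y = 9 − (-167) = 176. Step 2 — v_11(176) = 1 (factor: 176 = (11^1 · 16); the sign does not affect v_p). Step 3 — |x − y|_11 = 11^{-1} = 1/11.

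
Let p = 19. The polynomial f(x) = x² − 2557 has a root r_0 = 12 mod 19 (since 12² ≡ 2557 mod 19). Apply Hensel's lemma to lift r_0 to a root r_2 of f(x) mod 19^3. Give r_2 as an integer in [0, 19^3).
r_2 = 3166 (mod 6859)

Hensel's recurrence: r_{i+1} = r_i − f(r_i)·(f′(r_i))^{-1} mod 19^{i+2}, with f′(x) = 2x. Iterate:
  r_0 = 12 (mod 19)
  r_1 = 278 (mod 361)
  r_2 = 3166 (mod 6859)
Final: r_2 = 3166, and one checks f(r_2) ≡ 0 mod 19^3.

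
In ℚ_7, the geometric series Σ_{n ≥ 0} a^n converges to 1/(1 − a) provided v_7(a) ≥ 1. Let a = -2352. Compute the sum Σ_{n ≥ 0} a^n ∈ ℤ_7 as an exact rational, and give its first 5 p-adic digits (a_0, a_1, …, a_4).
Σ a^n = 1/(1 − a) = 1/2353;  first 5 digits = (1, 0, 1, 0, 0)

v_7(a) = 2 ≥ 1, so the series converges in ℤ_7 to 1/(1 − a) = 1/(1 − (-2352)) = 1/2353. Expand this rational in ℤ_7: compute digits iteratively via d_i = x_i mod 7, x_{i+1} = (x_i − d_i)/7. The first 5 digits are (1, 0, 1, 0, 0).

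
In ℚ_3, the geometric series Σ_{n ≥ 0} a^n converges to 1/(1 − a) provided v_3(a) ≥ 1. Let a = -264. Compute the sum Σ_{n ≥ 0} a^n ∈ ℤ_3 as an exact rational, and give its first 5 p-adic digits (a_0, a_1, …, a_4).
Σ a^n = 1/(1 − a) = 1/265;  first 5 digits = (1, 2, 1, 2, 2)

v_3(a) = 1 ≥ 1, so the series converges in ℤ_3 to 1/(1 − a) = 1/(1 − (-264)) = 1/265. Expand this rational in ℤ_3: compute digits iteratively via d_i = x_i mod 3, x_{i+1} = (x_i − d_i)/3. The first 5 digits are (1, 2, 1, 2, 2).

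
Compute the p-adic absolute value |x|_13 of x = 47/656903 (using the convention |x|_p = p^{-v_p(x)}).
|47/656903|_13 = 28561

Step 1 — compute v_13(x) by factoring powers of 13 out of the numerator and denominator: v_13(47/656903) = -4. Step 2 — apply |x|_p = p^{-v_p(x)} = 13^{4} = 28561.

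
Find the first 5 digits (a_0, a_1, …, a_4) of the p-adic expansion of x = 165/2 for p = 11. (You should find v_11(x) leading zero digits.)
(a_0, …, a_4) = (0, 2, 6, 5, 5)

v_11(165/2) = 1, so a_0 = ... = a_0 = 0. Factor out: x = 11^1 · u with u = 15/2 a unit in ℤ_11. Expand u iteratively via a_{v+i} = u_i mod 11, u_{i+1} = (u_i − a_{v+i})/11:
  u_0 = 15/2;  a_1 = 2;  u_1 = (u_0 − 2)/11 = 1/2
  u_1 = 1/2;  a_2 = 6;  u_2 = (u_1 − 6)/11 = -1/2
  u_2 = -1/2;  a_3 = 5;  u_3 = (u_2 − 5)/11 = -1/2
  u_3 = -1/2;  a_4 = 5;  u_4 = (u_3 − 5)/11 = -1/2
Digits: (0, 2, 6, 5, 5).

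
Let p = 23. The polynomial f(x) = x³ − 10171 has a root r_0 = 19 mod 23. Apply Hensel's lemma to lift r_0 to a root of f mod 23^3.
r_2 = 11197 (mod 12167)

Hensel: r_{i+1} = r_i − f(r_i)/f′(r_i) mod 23^{i+2}, where f′(x) = 3x². Iterate:
  r_0 = 19 (mod 23)
  r_1 = 88 (mod 529)
  r_2 = 11197 (mod 12167)
Final: r = 11197 with f(r) ≡ 0 mod 23^3.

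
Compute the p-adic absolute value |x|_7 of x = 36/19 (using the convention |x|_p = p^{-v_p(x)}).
|36/19|_7 = 1

Step 1 — compute v_7(x) by factoring powers of 7 out of the numerator and denominator: v_7(36/19) = 0. Step 2 — apply |x|_p = p^{-v_p(x)} = 7^{0} = 1.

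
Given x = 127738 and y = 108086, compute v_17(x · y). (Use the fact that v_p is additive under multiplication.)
v_17(13806689468) = 6

v_p(x) = 3 (factor: 127738 = 17^3 · 26); v_p(y) = 3 (factor: 108086 = 17^3 · 22). Additivity: v_p(xy) = v_p(x) + v_p(y) = 3 + 3 = 6. (Direct check: xy = 13806689468 = 17^6 · (572).)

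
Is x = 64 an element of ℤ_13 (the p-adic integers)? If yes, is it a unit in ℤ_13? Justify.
x ∈ ℤ_13^× (unit); v_13(x) = 0

ℤ_13 = {x ∈ ℚ_13 : v_13(x) ≥ 0} and ℤ_13^× = {x ∈ ℤ_13 : v_13(x) = 0}. Here v_13(64) = v_13(num) − v_13(den) = 0; compare against these criteria.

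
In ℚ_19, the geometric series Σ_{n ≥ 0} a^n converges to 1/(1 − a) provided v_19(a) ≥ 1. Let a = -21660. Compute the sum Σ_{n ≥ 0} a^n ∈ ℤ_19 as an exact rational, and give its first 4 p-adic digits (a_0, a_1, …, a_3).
Σ a^n = 1/(1 − a) = 1/21661;  first 4 digits = (1, 0, 16, 15)

v_19(a) = 2 ≥ 1, so the series converges in ℤ_19 to 1/(1 − a) = 1/(1 − (-21660)) = 1/21661. Expand this rational in ℤ_19: compute digits iteratively via d_i = x_i mod 19, x_{i+1} = (x_i − d_i)/19. The first 4 digits are (1, 0, 16, 15).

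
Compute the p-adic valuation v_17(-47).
v_17(-47) = 0

v_17(n) is the largest exponent k such that 17^k divides n. Factor out: -47 = -17^0 · 47. (Sign doesn't affect v_p.) So v_17(-47) = 0.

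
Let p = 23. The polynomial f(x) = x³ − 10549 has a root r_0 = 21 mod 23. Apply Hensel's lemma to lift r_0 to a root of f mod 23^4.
r_3 = 35395 (mod 279841)

Hensel: r_{i+1} = r_i − f(r_i)/f′(r_i) mod 23^{i+2}, where f′(x) = 3x². Iterate:
  r_0 = 21 (mod 23)
  r_1 = 481 (mod 529)
  r_2 = 11061 (mod 12167)
  r_3 = 35395 (mod 279841)
Final: r = 35395 with f(r) ≡ 0 mod 23^4.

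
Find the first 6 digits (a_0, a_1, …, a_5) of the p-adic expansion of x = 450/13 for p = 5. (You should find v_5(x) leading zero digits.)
(a_0, …, a_5) = (0, 0, 1, 2, 0, 3)

v_5(450/13) = 2, so a_0 = ... = a_1 = 0. Factor out: x = 5^2 · u with u = 18/13 a unit in ℤ_5. Expand u iteratively via a_{v+i} = u_i mod 5, u_{i+1} = (u_i − a_{v+i})/5:
  u_0 = 18/13;  a_2 = 1;  u_1 = (u_0 − 1)/5 = 1/13
  u_1 = 1/13;  a_3 = 2;  u_2 = (u_1 − 2)/5 = -5/13
  u_2 = -5/13;  a_4 = 0;  u_3 = (u_2 − 0)/5 = -1/13
  u_3 = -1/13;  a_5 = 3;  u_4 = (u_3 − 3)/5 = -8/13
Digits: (0, 0, 1, 2, 0, 3).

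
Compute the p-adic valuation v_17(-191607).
v_17(-191607) = 3

v_17(n) is the largest exponent k such that 17^k divides n. Factor out: -191607 = -17^3 · 39. (Sign doesn't affect v_p.) So v_17(-191607) = 3.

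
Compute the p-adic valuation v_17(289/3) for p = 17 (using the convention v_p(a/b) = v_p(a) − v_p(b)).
v_17(289/3) = 2

Factor powers of 17 from the numerator and denominator of the reduced fraction: 289 = 17^2 · 1 and 3 = 17^0 · 3. Apply v_p(a/b) = v_p(a) − v_p(b): v_17(289/3) = 2 − 0 = 2.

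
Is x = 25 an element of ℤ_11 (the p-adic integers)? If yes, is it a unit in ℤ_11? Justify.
x ∈ ℤ_11^× (unit); v_11(x) = 0

ℤ_11 = {x ∈ ℚ_11 : v_11(x) ≥ 0} and ℤ_11^× = {x ∈ ℤ_11 : v_11(x) = 0}. Here v_11(25) = v_11(num) − v_11(den) = 0; compare against these criteria.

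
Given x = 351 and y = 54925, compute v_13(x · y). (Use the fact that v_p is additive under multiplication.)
v_13(19278675) = 4

v_p(x) = 1 (factor: 351 = 13^1 · 27); v_p(y) = 3 (factor: 54925 = 13^3 · 25). Additivity: v_p(xy) = v_p(x) + v_p(y) = 1 + 3 = 4. (Direct check: xy = 19278675 = 13^4 · (675).)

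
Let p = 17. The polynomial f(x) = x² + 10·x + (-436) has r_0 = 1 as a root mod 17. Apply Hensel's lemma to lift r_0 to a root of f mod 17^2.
r_1 = 205 (mod 289)

Hensel: r_{i+1} = r_i − f(r_i)·(f′(r_i))^{-1} mod 17^{i+2}, f′(x) = 2x + 10. Iterate:
  r_0 = 1 (mod 17)
  r_1 = 205 (mod 289)
Final: r = 205 satisfies f(r) ≡ 0 mod 17^2.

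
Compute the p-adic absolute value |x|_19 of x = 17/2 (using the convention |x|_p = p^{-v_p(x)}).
|17/2|_19 = 1

Step 1 — compute v_19(x) by factoring powers of 19 out of the numerator and denominator: v_19(17/2) = 0. Step 2 — apply |x|_p = p^{-v_p(x)} = 19^{0} = 1.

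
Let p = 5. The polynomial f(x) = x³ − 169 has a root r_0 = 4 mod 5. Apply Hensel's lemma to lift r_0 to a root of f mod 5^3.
r_2 = 114 (mod 125)

Hensel: r_{i+1} = r_i − f(r_i)/f′(r_i) mod 5^{i+2}, where f′(x) = 3x². Iterate:
  r_0 = 4 (mod 5)
  r_1 = 14 (mod 25)
  r_2 = 114 (mod 125)
Final: r = 114 with f(r) ≡ 0 mod 5^3.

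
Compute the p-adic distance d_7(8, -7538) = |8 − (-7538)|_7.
d_7(8, -7538) = 1/343

Step 1 — x − y = 8 − (-7538) = 7546. Step 2 — v_7(7546) = 3 (factor: 7546 = (7^3 · 22); the sign does not affect v_p). Step 3 — |x − y|_7 = 7^{-3} = 1/343.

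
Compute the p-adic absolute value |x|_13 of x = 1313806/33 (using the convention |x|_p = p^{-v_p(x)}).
|1313806/33|_13 = 1/28561

Step 1 — compute v_13(x) by factoring powers of 13 out of the numerator and denominator: v_13(1313806/33) = 4. Step 2 — apply |x|_p = p^{-v_p(x)} = 13^{-4} = 1/28561.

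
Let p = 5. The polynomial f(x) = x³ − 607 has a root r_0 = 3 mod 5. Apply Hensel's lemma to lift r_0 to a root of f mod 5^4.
r_3 = 93 (mod 625)

Hensel: r_{i+1} = r_i − f(r_i)/f′(r_i) mod 5^{i+2}, where f′(x) = 3x². Iterate:
  r_0 = 3 (mod 5)
  r_1 = 18 (mod 25)
  r_2 = 93 (mod 125)
  r_3 = 93 (mod 625)
Final: r = 93 with f(r) ≡ 0 mod 5^4.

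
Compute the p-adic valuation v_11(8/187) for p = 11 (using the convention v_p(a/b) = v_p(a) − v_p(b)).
v_11(8/187) = -1

Factor powers of 11 from the numerator and denominator of the reduced fraction: 8 = 11^0 · 8 and 187 = 11^1 · 17. Apply v_p(a/b) = v_p(a) − v_p(b): v_11(8/187) = 0 − 1 = -1.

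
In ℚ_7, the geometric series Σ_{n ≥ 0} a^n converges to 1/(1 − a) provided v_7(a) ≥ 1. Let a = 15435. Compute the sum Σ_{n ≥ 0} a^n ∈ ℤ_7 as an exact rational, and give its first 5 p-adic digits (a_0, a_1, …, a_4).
Σ a^n = 1/(1 − a) = -1/15434;  first 5 digits = (1, 0, 0, 3, 6)

v_7(a) = 3 ≥ 1, so the series converges in ℤ_7 to 1/(1 − a) = 1/(1 − 15435) = -1/15434. Expand this rational in ℤ_7: compute digits iteratively via d_i = x_i mod 7, x_{i+1} = (x_i − d_i)/7. The first 5 digits are (1, 0, 0, 3, 6).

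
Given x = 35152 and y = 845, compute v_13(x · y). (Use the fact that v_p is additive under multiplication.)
v_13(29703440) = 5

v_p(x) = 3 (factor: 35152 = 13^3 · 16); v_p(y) = 2 (factor: 845 = 13^2 · 5). Additivity: v_p(xy) = v_p(x) + v_p(y) = 3 + 2 = 5. (Direct check: xy = 29703440 = 13^5 · (80).)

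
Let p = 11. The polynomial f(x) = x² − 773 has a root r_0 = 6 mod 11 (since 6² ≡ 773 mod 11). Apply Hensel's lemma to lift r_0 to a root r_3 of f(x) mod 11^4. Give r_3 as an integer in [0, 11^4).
r_3 = 13811 (mod 14641)

Hensel's recurrence: r_{i+1} = r_i − f(r_i)·(f′(r_i))^{-1} mod 11^{i+2}, with f′(x) = 2x. Iterate:
  r_0 = 6 (mod 11)
  r_1 = 17 (mod 121)
  r_2 = 501 (mod 1331)
  r_3 = 13811 (mod 14641)
Final: r_3 = 13811, and one checks f(r_3) ≡ 0 mod 11^4.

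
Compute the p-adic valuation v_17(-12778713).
v_17(-12778713) = 5

v_17(n) is the largest exponent k such that 17^k divides n. Factor out: -12778713 = -17^5 · 9. (Sign doesn't affect v_p.) So v_17(-12778713) = 5.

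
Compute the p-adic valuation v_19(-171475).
v_19(-171475) = 3

v_19(n) is the largest exponent k such that 19^k divides n. Factor out: -171475 = -19^3 · 25. (Sign doesn't affect v_p.) So v_19(-171475) = 3.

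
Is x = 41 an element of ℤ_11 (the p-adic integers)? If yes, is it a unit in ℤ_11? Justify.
x ∈ ℤ_11^× (unit); v_11(x) = 0

ℤ_11 = {x ∈ ℚ_11 : v_11(x) ≥ 0} and ℤ_11^× = {x ∈ ℤ_11 : v_11(x) = 0}. Here v_11(41) = v_11(num) − v_11(den) = 0; compare against these criteria.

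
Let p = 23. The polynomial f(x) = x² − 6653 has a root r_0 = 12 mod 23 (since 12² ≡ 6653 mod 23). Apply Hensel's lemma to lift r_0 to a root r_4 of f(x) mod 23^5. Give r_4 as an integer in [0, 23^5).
r_4 = 4089343 (mod 6436343)

Hensel's recurrence: r_{i+1} = r_i − f(r_i)·(f′(r_i))^{-1} mod 23^{i+2}, with f′(x) = 2x. Iterate:
  r_0 = 12 (mod 23)
  r_1 = 173 (mod 529)
  r_2 = 1231 (mod 12167)
  r_3 = 171569 (mod 279841)
  r_4 = 4089343 (mod 6436343)
Final: r_4 = 4089343, and one checks f(r_4) ≡ 0 mod 23^5.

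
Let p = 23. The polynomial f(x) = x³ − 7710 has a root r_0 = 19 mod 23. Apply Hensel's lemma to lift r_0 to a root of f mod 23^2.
r_1 = 180 (mod 529)

Hensel: r_{i+1} = r_i − f(r_i)/f′(r_i) mod 23^{i+2}, where f′(x) = 3x². Iterate:
  r_0 = 19 (mod 23)
  r_1 = 180 (mod 529)
Final: r = 180 with f(r) ≡ 0 mod 23^2.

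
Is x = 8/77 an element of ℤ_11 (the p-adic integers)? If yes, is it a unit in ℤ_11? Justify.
x ∉ ℤ_11 (v_11(x) = -1 < 0)

ℤ_11 = {x ∈ ℚ_11 : v_11(x) ≥ 0} and ℤ_11^× = {x ∈ ℤ_11 : v_11(x) = 0}. Here v_11(8/77) = v_11(num) − v_11(den) = -1; compare against these criteria.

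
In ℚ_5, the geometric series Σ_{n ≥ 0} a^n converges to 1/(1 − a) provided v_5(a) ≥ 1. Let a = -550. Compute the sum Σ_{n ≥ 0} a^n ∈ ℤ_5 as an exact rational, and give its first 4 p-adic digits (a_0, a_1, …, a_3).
Σ a^n = 1/(1 − a) = 1/551;  first 4 digits = (1, 0, 3, 0)

v_5(a) = 2 ≥ 1, so the series converges in ℤ_5 to 1/(1 − a) = 1/(1 − (-550)) = 1/551. Expand this rational in ℤ_5: compute digits iteratively via d_i = x_i mod 5, x_{i+1} = (x_i − d_i)/5. The first 4 digits are (1, 0, 3, 0).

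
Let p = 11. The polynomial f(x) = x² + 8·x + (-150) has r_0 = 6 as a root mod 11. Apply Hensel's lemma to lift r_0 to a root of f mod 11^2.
r_1 = 94 (mod 121)

Hensel: r_{i+1} = r_i − f(r_i)·(f′(r_i))^{-1} mod 11^{i+2}, f′(x) = 2x + 8. Iterate:
  r_0 = 6 (mod 11)
  r_1 = 94 (mod 121)
Final: r = 94 satisfies f(r) ≡ 0 mod 11^2.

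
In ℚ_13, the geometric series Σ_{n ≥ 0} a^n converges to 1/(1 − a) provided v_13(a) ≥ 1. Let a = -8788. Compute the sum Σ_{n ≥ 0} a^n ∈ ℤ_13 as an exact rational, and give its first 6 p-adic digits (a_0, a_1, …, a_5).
Σ a^n = 1/(1 − a) = 1/8789;  first 6 digits = (1, 0, 0, 9, 12, 12)

v_13(a) = 3 ≥ 1, so the series converges in ℤ_13 to 1/(1 − a) = 1/(1 − (-8788)) = 1/8789. Expand this rational in ℤ_13: compute digits iteratively via d_i = x_i mod 13, x_{i+1} = (x_i − d_i)/13. The first 6 digits are (1, 0, 0, 9, 12, 12).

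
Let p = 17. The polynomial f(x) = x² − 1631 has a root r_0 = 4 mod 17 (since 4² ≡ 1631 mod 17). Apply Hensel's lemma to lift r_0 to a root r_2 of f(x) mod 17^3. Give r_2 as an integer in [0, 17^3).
r_2 = 1109 (mod 4913)

Hensel's recurrence: r_{i+1} = r_i − f(r_i)·(f′(r_i))^{-1} mod 17^{i+2}, with f′(x) = 2x. Iterate:
  r_0 = 4 (mod 17)
  r_1 = 242 (mod 289)
  r_2 = 1109 (mod 4913)
Final: r_2 = 1109, and one checks f(r_2) ≡ 0 mod 17^3.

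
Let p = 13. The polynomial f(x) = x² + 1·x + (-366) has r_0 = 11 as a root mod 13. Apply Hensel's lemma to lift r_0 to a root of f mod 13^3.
r_2 = 1285 (mod 2197)

Hensel: r_{i+1} = r_i − f(r_i)·(f′(r_i))^{-1} mod 13^{i+2}, f′(x) = 2x + 1. Iterate:
  r_0 = 11 (mod 13)
  r_1 = 102 (mod 169)
  r_2 = 1285 (mod 2197)
Final: r = 1285 satisfies f(r) ≡ 0 mod 13^3.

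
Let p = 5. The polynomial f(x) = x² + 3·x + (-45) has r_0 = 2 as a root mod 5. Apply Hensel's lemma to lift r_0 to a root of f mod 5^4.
r_3 = 557 (mod 625)

Hensel: r_{i+1} = r_i − f(r_i)·(f′(r_i))^{-1} mod 5^{i+2}, f′(x) = 2x + 3. Iterate:
  r_0 = 2 (mod 5)
  r_1 = 7 (mod 25)
  r_2 = 57 (mod 125)
  r_3 = 557 (mod 625)
Final: r = 557 satisfies f(r) ≡ 0 mod 5^4.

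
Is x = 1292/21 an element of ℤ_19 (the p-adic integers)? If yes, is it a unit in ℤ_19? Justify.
x ∈ ℤ_19 but not a unit; v_19(x) = 1 > 0

ℤ_19 = {x ∈ ℚ_19 : v_19(x) ≥ 0} and ℤ_19^× = {x ∈ ℤ_19 : v_19(x) = 0}. Here v_19(1292/21) = v_19(num) − v_19(den) = 1; compare against these criteria.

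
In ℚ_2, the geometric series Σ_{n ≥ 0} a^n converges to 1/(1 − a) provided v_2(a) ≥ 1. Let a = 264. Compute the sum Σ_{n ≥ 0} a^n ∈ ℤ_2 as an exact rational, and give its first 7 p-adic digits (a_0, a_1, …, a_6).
Σ a^n = 1/(1 − a) = -1/263;  first 7 digits = (1, 0, 0, 1, 0, 0, 1)

v_2(a) = 3 ≥ 1, so the series converges in ℤ_2 to 1/(1 − a) = 1/(1 − 264) = -1/263. Expand this rational in ℤ_2: compute digits iteratively via d_i = x_i mod 2, x_{i+1} = (x_i − d_i)/2. The first 7 digits are (1, 0, 0, 1, 0, 0, 1).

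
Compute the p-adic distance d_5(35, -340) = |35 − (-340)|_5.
d_5(35, -340) = 1/125

Step 1 — x − y = 35 − (-340) = 375. Step 2 — v_5(375) = 3 (factor: 375 = (5^3 · 3); the sign does not affect v_p). Step 3 — |x − y|_5 = 5^{-3} = 1/125.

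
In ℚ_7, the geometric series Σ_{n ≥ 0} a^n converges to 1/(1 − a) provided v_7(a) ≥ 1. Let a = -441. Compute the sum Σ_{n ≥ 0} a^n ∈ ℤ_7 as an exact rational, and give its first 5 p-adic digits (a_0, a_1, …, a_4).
Σ a^n = 1/(1 − a) = 1/442;  first 5 digits = (1, 0, 5, 5, 3)

v_7(a) = 2 ≥ 1, so the series converges in ℤ_7 to 1/(1 − a) = 1/(1 − (-441)) = 1/442. Expand this rational in ℤ_7: compute digits iteratively via d_i = x_i mod 7, x_{i+1} = (x_i − d_i)/7. The first 5 digits are (1, 0, 5, 5, 3).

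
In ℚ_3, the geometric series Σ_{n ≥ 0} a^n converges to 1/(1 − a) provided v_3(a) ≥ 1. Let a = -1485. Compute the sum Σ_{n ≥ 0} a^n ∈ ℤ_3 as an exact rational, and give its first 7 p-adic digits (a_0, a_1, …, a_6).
Σ a^n = 1/(1 − a) = 1/1486;  first 7 digits = (1, 0, 0, 2, 2, 2, 1)

v_3(a) = 3 ≥ 1, so the series converges in ℤ_3 to 1/(1 − a) = 1/(1 − (-1485)) = 1/1486. Expand this rational in ℤ_3: compute digits iteratively via d_i = x_i mod 3, x_{i+1} = (x_i − d_i)/3. The first 7 digits are (1, 0, 0, 2, 2, 2, 1).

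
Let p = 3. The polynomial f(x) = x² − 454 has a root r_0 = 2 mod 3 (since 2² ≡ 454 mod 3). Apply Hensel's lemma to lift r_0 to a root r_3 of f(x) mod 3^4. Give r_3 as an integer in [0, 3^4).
r_3 = 74 (mod 81)

Hensel's recurrence: r_{i+1} = r_i − f(r_i)·(f′(r_i))^{-1} mod 3^{i+2}, with f′(x) = 2x. Iterate:
  r_0 = 2 (mod 3)
  r_1 = 2 (mod 9)
  r_2 = 20 (mod 27)
  r_3 = 74 (mod 81)
Final: r_3 = 74, and one checks f(r_3) ≡ 0 mod 3^4.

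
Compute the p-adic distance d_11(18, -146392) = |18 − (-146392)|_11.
d_11(18, -146392) = 1/14641

Step 1 — x − y = 18 − (-146392) = 146410. Step 2 — v_11(146410) = 4 (factor: 146410 = (11^4 · 10); the sign does not affect v_p). Step 3 — |x − y|_11 = 11^{-4} = 1/14641.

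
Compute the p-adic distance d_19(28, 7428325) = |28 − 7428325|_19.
d_19(28, 7428325) = 1/2476099

Step 1 — x − y = 28 − 7428325 = -7428297. Step 2 — v_19(-7428297) = 5 (factor: -7428297 = −(19^5 · 3); the sign does not affect v_p). Step 3 — |x − y|_19 = 19^{-5} = 1/2476099.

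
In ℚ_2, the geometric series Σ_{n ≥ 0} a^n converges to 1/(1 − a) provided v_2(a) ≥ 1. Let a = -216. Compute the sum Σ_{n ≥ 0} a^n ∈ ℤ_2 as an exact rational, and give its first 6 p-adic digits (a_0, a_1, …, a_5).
Σ a^n = 1/(1 − a) = 1/217;  first 6 digits = (1, 0, 0, 1, 0, 1)

v_2(a) = 3 ≥ 1, so the series converges in ℤ_2 to 1/(1 − a) = 1/(1 − (-216)) = 1/217. Expand this rational in ℤ_2: compute digits iteratively via d_i = x_i mod 2, x_{i+1} = (x_i − d_i)/2. The first 6 digits are (1, 0, 0, 1, 0, 1).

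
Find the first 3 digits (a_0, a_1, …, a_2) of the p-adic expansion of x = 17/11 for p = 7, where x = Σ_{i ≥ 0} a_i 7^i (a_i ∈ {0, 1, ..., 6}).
(a_0, …, a_2) = (6, 0, 5)

v_7(17/11) = 0 (numerator and denominator both coprime to 7), so x ∈ ℤ_7^×. Compute digits iteratively via a_i = x_i mod 7, x_{i+1} = (x_i − a_i)/7, with x_0 = x:
  x_0 = 17/11;  a_0 = 6;  x_1 = (x_0 − 6)/7 = -7/11
  x_1 = -7/11;  a_1 = 0;  x_2 = (x_1 − 0)/7 = -1/11
  x_2 = -1/11;  a_2 = 5;  x_3 = (x_2 − 5)/7 = -8/11
Digits: (6, 0, 5).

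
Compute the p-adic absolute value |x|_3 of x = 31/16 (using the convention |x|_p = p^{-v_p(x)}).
|31/16|_3 = 1

Step 1 — compute v_3(x) by factoring powers of 3 out of the numerator and denominator: v_3(31/16) = 0. Step 2 — apply |x|_p = p^{-v_p(x)} = 3^{0} = 1.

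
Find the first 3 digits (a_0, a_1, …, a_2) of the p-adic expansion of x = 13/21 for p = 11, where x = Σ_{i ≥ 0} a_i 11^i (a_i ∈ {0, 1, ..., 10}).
(a_0, …, a_2) = (9, 5, 0)

v_11(13/21) = 0 (numerator and denominator both coprime to 11), so x ∈ ℤ_11^×. Compute digits iteratively via a_i = x_i mod 11, x_{i+1} = (x_i − a_i)/11, with x_0 = x:
  x_0 = 13/21;  a_0 = 9;  x_1 = (x_0 − 9)/11 = -16/21
  x_1 = -16/21;  a_1 = 5;  x_2 = (x_1 − 5)/11 = -11/21
  x_2 = -11/21;  a_2 = 0;  x_3 = (x_2 − 0)/11 = -1/21
Digits: (9, 5, 0).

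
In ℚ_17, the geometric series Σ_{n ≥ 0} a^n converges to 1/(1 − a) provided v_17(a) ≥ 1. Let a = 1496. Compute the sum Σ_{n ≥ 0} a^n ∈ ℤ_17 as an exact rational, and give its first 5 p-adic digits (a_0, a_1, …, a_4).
Σ a^n = 1/(1 − a) = -1/1495;  first 5 digits = (1, 3, 14, 6, 6)

v_17(a) = 1 ≥ 1, so the series converges in ℤ_17 to 1/(1 − a) = 1/(1 − 1496) = -1/1495. Expand this rational in ℤ_17: compute digits iteratively via d_i = x_i mod 17, x_{i+1} = (x_i − d_i)/17. The first 5 digits are (1, 3, 14, 6, 6).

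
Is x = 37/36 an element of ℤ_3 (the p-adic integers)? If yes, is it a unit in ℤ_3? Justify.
x ∉ ℤ_3 (v_3(x) = -2 < 0)

ℤ_3 = {x ∈ ℚ_3 : v_3(x) ≥ 0} and ℤ_3^× = {x ∈ ℤ_3 : v_3(x) = 0}. Here v_3(37/36) = v_3(num) − v_3(den) = -2; compare against these criteria.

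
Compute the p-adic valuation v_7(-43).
v_7(-43) = 0

v_7(n) is the largest exponent k such that 7^k divides n. Factor out: -43 = -7^0 · 43. (Sign doesn't affect v_p.) So v_7(-43) = 0.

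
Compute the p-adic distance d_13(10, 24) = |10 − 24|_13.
d_13(10, 24) = 1

Step 1 — x − y = 10 − 24 = -14. Step 2 — v_13(-14) = 0 (factor: -14 = −(13^0 · 14); the sign does not affect v_p). Step 3 — |x − y|_13 = 13^{0} = 1.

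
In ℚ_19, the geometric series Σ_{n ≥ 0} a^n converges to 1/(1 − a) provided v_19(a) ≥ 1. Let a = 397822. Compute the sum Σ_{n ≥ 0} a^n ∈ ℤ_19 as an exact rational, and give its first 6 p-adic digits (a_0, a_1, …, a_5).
Σ a^n = 1/(1 − a) = -1/397821;  first 6 digits = (1, 0, 0, 1, 3, 0)

v_19(a) = 3 ≥ 1, so the series converges in ℤ_19 to 1/(1 − a) = 1/(1 − 397822) = -1/397821. Expand this rational in ℤ_19: compute digits iteratively via d_i = x_i mod 19, x_{i+1} = (x_i − d_i)/19. The first 6 digits are (1, 0, 0, 1, 3, 0).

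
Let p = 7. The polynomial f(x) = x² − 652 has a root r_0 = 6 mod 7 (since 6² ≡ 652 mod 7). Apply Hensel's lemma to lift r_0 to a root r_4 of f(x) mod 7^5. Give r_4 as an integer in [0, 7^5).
r_4 = 13761 (mod 16807)

Hensel's recurrence: r_{i+1} = r_i − f(r_i)·(f′(r_i))^{-1} mod 7^{i+2}, with f′(x) = 2x. Iterate:
  r_0 = 6 (mod 7)
  r_1 = 41 (mod 49)
  r_2 = 41 (mod 343)
  r_3 = 1756 (mod 2401)
  r_4 = 13761 (mod 16807)
Final: r_4 = 13761, and one checks f(r_4) ≡ 0 mod 7^5.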